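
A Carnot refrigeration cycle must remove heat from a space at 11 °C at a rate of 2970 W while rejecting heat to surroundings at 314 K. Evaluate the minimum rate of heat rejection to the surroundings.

T_C = 11 °C → 11 + 273.15 = 284.15 K.
For a reversible cycle Q_H/Q_C = T_H/T_C, so Q_H = Q_C·T_H/T_C = 2970 × 314.00/284.15 = 3282 W.

Q̇_H ≈ 3282 W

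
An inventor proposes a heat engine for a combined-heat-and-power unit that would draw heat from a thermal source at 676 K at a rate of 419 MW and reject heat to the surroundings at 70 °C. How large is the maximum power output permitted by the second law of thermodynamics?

Ẇ_max ≈ 206 MW

T_C = 70 °C → 70 + 273.15 = 343.15 K.
The second-law ceiling is the Carnot efficiency, η_max = 1 − T_C/T_H = 1 − 343.15/676.00 = 0.4924.
W_max = η_max · Q_H = 0.4924 × 419 = 206 MW.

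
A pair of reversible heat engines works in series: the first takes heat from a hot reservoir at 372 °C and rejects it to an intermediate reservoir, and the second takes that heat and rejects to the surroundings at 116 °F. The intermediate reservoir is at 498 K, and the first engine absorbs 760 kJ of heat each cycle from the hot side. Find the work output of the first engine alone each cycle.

T_H = 372 °C → 372 + 273.15 = 645.15 K.
T_C = 116 °F → (116 − 32) × 5/9 = 46.67 °C = 319.82 K.
First-stage efficiency η₁ = 1 − T_m/T_H = 1 − 498.00/645.15 = 0.2281.
W₁ = η₁·Q_H = 0.2281 × 760 = 173 kJ.

W₁ ≈ 173 kJ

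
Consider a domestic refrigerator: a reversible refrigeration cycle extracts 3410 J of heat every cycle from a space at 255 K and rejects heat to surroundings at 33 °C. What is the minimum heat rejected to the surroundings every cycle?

Q_H ≈ 4090 J

T_H = 33 °C → 33 + 273.15 = 306.15 K.
For a reversible cycle Q_H/Q_C = T_H/T_C, so Q_H = Q_C·T_H/T_C = 3410 × 306.15/255.00 = 4090 J.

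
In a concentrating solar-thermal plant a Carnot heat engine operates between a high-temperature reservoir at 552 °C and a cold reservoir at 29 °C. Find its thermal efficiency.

T_H = 552 °C → 552 + 273.15 = 825.15 K.
T_C = 29 °C → 29 + 273.15 = 302.15 K.
For a reversible engine, η = 1 − T_C/T_H = 1 − 302.15/825.15 = 0.634.

η ≈ 0.634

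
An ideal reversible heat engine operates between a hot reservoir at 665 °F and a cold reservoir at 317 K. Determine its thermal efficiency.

T_H = 665 °F → (665 − 32) × 5/9 = 351.67 °C = 624.82 K.
Since the cycle is reversible, η = 1 − T_C/T_H = 1 − 317.00/624.82 = 0.4927.

η ≈ 0.4927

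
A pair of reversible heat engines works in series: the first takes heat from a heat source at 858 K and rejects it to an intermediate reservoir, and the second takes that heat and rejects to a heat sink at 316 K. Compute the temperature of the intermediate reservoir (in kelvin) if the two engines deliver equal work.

T_m ≈ 587 K

For reversible stages Q_m = Q_H·(T_m/T_H). Setting W₁ = Q_H(1 − T_m/T_H) equal to W₂ = Q_m(1 − T_C/T_m) = Q_H·(T_m − T_C)/T_H gives T_H − T_m = T_m − T_C, so T_m = (T_H + T_C)/2 = (858.00 + 316.00)/2 = 587 K.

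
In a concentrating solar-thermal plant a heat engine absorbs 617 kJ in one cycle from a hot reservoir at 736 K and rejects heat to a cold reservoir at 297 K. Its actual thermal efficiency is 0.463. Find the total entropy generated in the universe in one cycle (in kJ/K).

W = η·Q_H = 0.463 × 617 = 285.7 kJ, so Q_C = Q_H − W = 331.3 kJ.
Reservoir entropy changes: ΔS_H = −Q_H/T_H = −617/736.00 = -0.8383 kJ/K and ΔS_C = +Q_C/T_C = 331.3/297.00 = 1.116 kJ/K.
ΔS_univ = −Q_H/T_H + Q_C/T_C = 0.277 kJ/K (> 0, since η = 0.463 < η_Carnot = 0.596).

ΔS_univ ≈ 0.277 kJ/K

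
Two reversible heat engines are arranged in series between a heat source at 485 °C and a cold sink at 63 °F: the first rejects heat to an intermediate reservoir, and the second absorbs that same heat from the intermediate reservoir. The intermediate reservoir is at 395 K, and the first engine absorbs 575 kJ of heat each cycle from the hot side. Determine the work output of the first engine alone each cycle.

T_H = 485 °C → 485 + 273.15 = 758.15 K.
T_C = 63 °F → (63 − 32) × 5/9 = 17.22 °C = 290.37 K.
First-stage efficiency η₁ = 1 − T_m/T_H = 1 − 395.00/758.15 = 0.4790.
W₁ = η₁·Q_H = 0.4790 × 575 = 275 kJ.

W₁ ≈ 275 kJ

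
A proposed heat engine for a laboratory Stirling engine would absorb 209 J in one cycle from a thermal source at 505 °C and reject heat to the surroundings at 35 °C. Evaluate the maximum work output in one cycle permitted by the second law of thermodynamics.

W_max ≈ 126 J

T_H = 505 °C → 505 + 273.15 = 778.15 K.
T_C = 35 °C → 35 + 273.15 = 308.15 K.
The upper bound on efficiency is η_max = 1 − T_C/T_H = 1 − 308.15/778.15 = 0.6040.
W_max = η_max · Q_H = 0.6040 × 209 = 126 J.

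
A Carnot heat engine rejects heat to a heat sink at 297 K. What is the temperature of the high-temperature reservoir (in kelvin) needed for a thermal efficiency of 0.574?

From η = 1 − T_C/T_H, solving for T_H gives T_H = T_C/(1 − η) = 297.00/(1 − 0.574) = 697 K.

T_H ≈ 697 K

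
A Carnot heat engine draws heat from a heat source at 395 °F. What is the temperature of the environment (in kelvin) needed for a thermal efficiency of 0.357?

T_C ≈ 305.3 K

T_H = 395 °F → (395 − 32) × 5/9 = 201.67 °C = 474.82 K.
From η = 1 − T_C/T_H, T_C = T_H·(1 − η) = 474.82 × (1 − 0.357) = 305.3 K.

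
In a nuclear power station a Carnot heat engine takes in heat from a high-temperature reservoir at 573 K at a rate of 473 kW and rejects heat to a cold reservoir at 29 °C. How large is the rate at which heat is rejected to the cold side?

T_C = 29 °C → 29 + 273.15 = 302.15 K.
For a reversible engine, η = 1 − T_C/T_H = 1 − 302.15/573.00 = 0.4727.
For a reversible cycle Q_C/Q_H = T_C/T_H, so Q_C = 473 × 302.15/573.00 = 249 kW.

Q̇_C ≈ 249 kW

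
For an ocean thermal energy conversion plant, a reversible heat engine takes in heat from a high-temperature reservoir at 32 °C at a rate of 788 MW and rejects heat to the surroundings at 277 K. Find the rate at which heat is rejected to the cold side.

T_H = 32 °C → 32 + 273.15 = 305.15 K.
Carnot efficiency: η = 1 − T_C/T_H = 1 − 277.00/305.15 = 0.0922.
For a reversible cycle Q_C/Q_H = T_C/T_H, so Q_C = 788 × 277.00/305.15 = 715.3 MW.

Q̇_C ≈ 715.3 MW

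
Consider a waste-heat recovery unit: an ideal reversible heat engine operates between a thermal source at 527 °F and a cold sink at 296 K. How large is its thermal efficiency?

T_H = 527 °F → (527 − 32) × 5/9 = 275.00 °C = 548.15 K.
η_rev = 1 − T_C/T_H = 1 − 296.00/548.15 = 0.4600.

η ≈ 0.4600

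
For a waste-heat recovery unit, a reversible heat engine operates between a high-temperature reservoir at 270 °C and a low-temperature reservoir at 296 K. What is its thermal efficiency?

T_H = 270 °C → 270 + 273.15 = 543.15 K.
The Carnot efficiency is η = 1 − T_C/T_H = 1 − 296.00/543.15 = 0.455.

η ≈ 0.455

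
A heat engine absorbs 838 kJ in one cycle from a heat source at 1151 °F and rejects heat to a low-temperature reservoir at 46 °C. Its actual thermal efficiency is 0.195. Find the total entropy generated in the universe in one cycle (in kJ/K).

ΔS_univ ≈ 1.177 kJ/K

T_H = 1151 °F → (1151 − 32) × 5/9 = 621.67 °C = 894.82 K.
T_C = 46 °C → 46 + 273.15 = 319.15 K.
W = η·Q_H = 0.195 × 838 = 163.4 kJ, so Q_C = Q_H − W = 674.6 kJ.
Entropy balance on the reservoirs: −Q_H/T_H = -0.9365 kJ/K, +Q_C/T_C = 2.114 kJ/K.
ΔS_univ = −Q_H/T_H + Q_C/T_C = 1.177 kJ/K (> 0, since η = 0.195 < η_Carnot = 0.643).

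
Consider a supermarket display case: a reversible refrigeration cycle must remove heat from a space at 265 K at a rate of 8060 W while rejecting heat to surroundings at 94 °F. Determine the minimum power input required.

Ẇ_in ≈ 1300 W

T_H = 94 °F → (94 − 32) × 5/9 = 34.44 °C = 307.59 K.
COP_R = T_C/(T_H − T_C) = 265.00/42.59 = 6.2215.
W = Q_C/COP_R = 8060/6.2215 = 1300 W.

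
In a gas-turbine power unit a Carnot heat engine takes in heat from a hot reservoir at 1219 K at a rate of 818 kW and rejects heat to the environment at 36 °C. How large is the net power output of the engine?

Ẇ ≈ 610.5 kW

T_C = 36 °C → 36 + 273.15 = 309.15 K.
Since the cycle is reversible, η = 1 − T_C/T_H = 1 − 309.15/1219.00 = 0.7464.
W = η·Q_H = 0.7464 × 818 = 610.5 kW.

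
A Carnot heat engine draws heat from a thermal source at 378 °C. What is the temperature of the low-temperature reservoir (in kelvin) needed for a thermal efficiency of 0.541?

T_C ≈ 299 K

T_H = 378 °C → 378 + 273.15 = 651.15 K.
From η = 1 − T_C/T_H, T_C = T_H·(1 − η) = 651.15 × (1 − 0.541) = 299 K.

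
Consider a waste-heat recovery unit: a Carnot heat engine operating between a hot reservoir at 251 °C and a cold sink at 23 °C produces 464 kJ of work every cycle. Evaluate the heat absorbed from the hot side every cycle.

T_H = 251 °C → 251 + 273.15 = 524.15 K.
T_C = 23 °C → 23 + 273.15 = 296.15 K.
The Carnot efficiency is η = 1 − T_C/T_H = 1 − 296.15/524.15 = 0.4350.
Q_H = W/η = 464/0.4350 = 1067 kJ.

Q_H ≈ 1067 kJ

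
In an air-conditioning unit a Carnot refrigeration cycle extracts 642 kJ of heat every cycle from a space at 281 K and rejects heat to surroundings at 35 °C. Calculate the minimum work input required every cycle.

T_H = 35 °C → 35 + 273.15 = 308.15 K.
For a reversible refrigerator, COP_R = T_C/(T_H − T_C) = 281.00/27.15 = 10.3499.
W = Q_C/COP_R = 642/10.3499 = 62.0 kJ.

W_in ≈ 62.0 kJ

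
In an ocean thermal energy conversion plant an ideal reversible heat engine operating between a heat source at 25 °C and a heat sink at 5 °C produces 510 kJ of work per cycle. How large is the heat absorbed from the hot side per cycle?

T_H = 25 °C → 25 + 273.15 = 298.15 K.
T_C = 5 °C → 5 + 273.15 = 278.15 K.
Carnot efficiency: η = 1 − T_C/T_H = 1 − 278.15/298.15 = 0.0671.
Q_H = W/η = 510/0.0671 = 7603 kJ.

Q_H ≈ 7603 kJ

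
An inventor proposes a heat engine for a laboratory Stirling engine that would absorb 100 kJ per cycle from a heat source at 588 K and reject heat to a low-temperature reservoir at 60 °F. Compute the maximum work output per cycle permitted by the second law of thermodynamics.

T_C = 60 °F → (60 − 32) × 5/9 = 15.56 °C = 288.71 K.
The second-law ceiling is the Carnot efficiency, η_max = 1 − T_C/T_H = 1 − 288.71/588.00 = 0.5090.
W_max = η_max · Q_H = 0.5090 × 100 = 50.9 kJ.

W_max ≈ 50.9 kJ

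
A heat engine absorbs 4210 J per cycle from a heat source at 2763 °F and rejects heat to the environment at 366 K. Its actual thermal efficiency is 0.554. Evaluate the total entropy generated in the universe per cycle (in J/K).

ΔS_univ ≈ 2.779 J/K

T_H = 2763 °F → (2763 − 32) × 5/9 = 1517.22 °C = 1790.37 K.
W = η·Q_H = 0.554 × 4210 = 2332 J, so Q_C = Q_H − W = 1878 J.
The hot reservoir loses entropy Q_H/T_H = 4210/1790.37 = 2.351 J/K; the cold reservoir gains Q_C/T_C = 1878/366.00 = 5.130 J/K.
ΔS_univ = −Q_H/T_H + Q_C/T_C = 2.779 J/K (> 0, since η = 0.554 < η_Carnot = 0.796).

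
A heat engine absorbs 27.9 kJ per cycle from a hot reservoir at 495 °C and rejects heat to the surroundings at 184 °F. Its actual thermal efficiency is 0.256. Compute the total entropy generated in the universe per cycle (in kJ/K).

T_H = 495 °C → 495 + 273.15 = 768.15 K.
T_C = 184 °F → (184 − 32) × 5/9 = 84.44 °C = 357.59 K.
W = η·Q_H = 0.256 × 27.9 = 7.142 kJ, so Q_C = Q_H − W = 20.76 kJ.
Reservoir entropy changes: ΔS_H = −Q_H/T_H = −27.9/768.15 = -0.03632 kJ/K and ΔS_C = +Q_C/T_C = 20.76/357.59 = 0.05805 kJ/K.
ΔS_univ = −Q_H/T_H + Q_C/T_C = 0.02173 kJ/K (> 0, since η = 0.256 < η_Carnot = 0.534).

ΔS_univ ≈ 0.02173 kJ/K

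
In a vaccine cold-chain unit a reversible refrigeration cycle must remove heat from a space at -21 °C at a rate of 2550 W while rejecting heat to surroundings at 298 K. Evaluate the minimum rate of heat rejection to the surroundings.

T_C = -21 °C → -21 + 273.15 = 252.15 K.
For a reversible cycle Q_H/Q_C = T_H/T_C, so Q_H = Q_C·T_H/T_C = 2550 × 298.00/252.15 = 3010 W.

Q̇_H ≈ 3010 W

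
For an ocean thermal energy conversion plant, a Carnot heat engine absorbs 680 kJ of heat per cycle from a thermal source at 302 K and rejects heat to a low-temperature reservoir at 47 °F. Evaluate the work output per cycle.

W ≈ 46.2 kJ

T_C = 47 °F → (47 − 32) × 5/9 = 8.33 °C = 281.48 K.
Since the cycle is reversible, η = 1 − T_C/T_H = 1 − 281.48/302.00 = 0.0679.
W = η·Q_H = 0.0679 × 680 = 46.2 kJ.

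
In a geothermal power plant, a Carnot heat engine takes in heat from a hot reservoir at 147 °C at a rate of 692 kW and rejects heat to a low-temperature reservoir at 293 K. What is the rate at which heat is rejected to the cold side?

T_H = 147 °C → 147 + 273.15 = 420.15 K.
Carnot efficiency: η = 1 − T_C/T_H = 1 − 293.00/420.15 = 0.3026.
For a reversible cycle Q_C/Q_H = T_C/T_H, so Q_C = 692 × 293.00/420.15 = 483 kW.

Q̇_C ≈ 483 kW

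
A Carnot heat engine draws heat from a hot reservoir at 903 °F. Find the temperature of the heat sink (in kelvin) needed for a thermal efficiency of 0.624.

T_H = 903 °F → (903 − 32) × 5/9 = 483.89 °C = 757.04 K.
From η = 1 − T_C/T_H, T_C = T_H·(1 − η) = 757.04 × (1 − 0.624) = 285 K.

T_C ≈ 285 K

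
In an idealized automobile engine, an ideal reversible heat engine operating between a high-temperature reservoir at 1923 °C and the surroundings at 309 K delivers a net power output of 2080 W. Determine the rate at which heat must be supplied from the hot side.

T_H = 1923 °C → 1923 + 273.15 = 2196.15 K.
The Carnot efficiency is η = 1 − T_C/T_H = 1 − 309.00/2196.15 = 0.8593.
Q_H = W/η = 2080/0.8593 = 2420 W.

Q̇_H ≈ 2420 W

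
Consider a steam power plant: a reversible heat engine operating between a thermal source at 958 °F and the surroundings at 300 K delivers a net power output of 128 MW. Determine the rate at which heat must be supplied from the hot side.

Q̇_H ≈ 207 MW

T_H = 958 °F → (958 − 32) × 5/9 = 514.44 °C = 787.59 K.
η_rev = 1 − T_C/T_H = 1 − 300.00/787.59 = 0.6191.
Q_H = W/η = 128/0.6191 = 207 MW.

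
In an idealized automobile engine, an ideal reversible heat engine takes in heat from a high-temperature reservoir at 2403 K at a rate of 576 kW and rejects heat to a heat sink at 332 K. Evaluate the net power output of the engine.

η_rev = 1 − T_C/T_H = 1 − 332.00/2403.00 = 0.8618.
W = η·Q_H = 0.8618 × 576 = 496 kW.

Ẇ ≈ 496 kW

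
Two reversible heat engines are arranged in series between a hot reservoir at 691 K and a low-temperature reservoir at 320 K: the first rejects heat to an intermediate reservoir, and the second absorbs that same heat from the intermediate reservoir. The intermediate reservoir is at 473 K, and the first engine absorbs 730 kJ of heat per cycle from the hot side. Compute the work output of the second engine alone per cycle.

W₂ ≈ 162 kJ

Heat entering the second stage: Q_m = Q_H·(T_m/T_H) = 730 × 473.00/691.00 = 500 kJ.
Second-stage efficiency η₂ = 1 − T_C/T_m = 1 − 320.00/473.00 = 0.3235, so W₂ = η₂·Q_m = 162 kJ.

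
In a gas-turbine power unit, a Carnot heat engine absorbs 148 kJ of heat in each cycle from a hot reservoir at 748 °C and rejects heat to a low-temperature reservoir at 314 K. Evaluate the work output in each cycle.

T_H = 748 °C → 748 + 273.15 = 1021.15 K.
Since the cycle is reversible, η = 1 − T_C/T_H = 1 − 314.00/1021.15 = 0.6925.
W = η·Q_H = 0.6925 × 148 = 102 kJ.

W ≈ 102 kJ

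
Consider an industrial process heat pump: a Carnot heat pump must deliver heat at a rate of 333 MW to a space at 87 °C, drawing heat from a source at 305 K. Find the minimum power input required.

T_H = 87 °C → 87 + 273.15 = 360.15 K.
Reversible heating COP: COP_HP = T_H/(T_H − T_C) = 360.15/55.15 = 6.5304.
W = Q_H/COP_HP = 333/6.5304 = 51.0 MW.

Ẇ_in ≈ 51.0 MW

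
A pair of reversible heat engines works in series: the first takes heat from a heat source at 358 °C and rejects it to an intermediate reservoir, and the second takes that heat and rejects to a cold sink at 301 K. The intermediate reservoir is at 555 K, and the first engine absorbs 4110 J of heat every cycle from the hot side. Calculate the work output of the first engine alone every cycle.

T_H = 358 °C → 358 + 273.15 = 631.15 K.
First-stage efficiency η₁ = 1 − T_m/T_H = 1 − 555.00/631.15 = 0.1207.
W₁ = η₁·Q_H = 0.1207 × 4110 = 495.9 J.

W₁ ≈ 495.9 J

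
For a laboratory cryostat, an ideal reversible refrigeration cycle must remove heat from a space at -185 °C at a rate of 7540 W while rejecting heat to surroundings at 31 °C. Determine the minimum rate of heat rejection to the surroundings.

T_H = 31 °C → 31 + 273.15 = 304.15 K.
T_C = -185 °C → -185 + 273.15 = 88.15 K.
For a reversible cycle Q_H/Q_C = T_H/T_C, so Q_H = Q_C·T_H/T_C = 7540 × 304.15/88.15 = 26000 W.

Q̇_H ≈ 26000 W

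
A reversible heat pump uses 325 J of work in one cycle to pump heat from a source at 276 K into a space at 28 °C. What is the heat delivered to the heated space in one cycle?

Q_H ≈ 3890 J

T_H = 28 °C → 28 + 273.15 = 301.15 K.
The Carnot heat-pump COP is COP_HP = T_H/(T_H − T_C) = 301.15/25.15 = 11.9742.
Q_H = COP_HP · W = 11.9742 × 325 = 3890 J.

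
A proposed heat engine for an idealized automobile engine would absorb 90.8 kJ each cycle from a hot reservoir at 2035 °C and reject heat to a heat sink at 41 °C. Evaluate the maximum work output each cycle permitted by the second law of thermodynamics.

T_H = 2035 °C → 2035 + 273.15 = 2308.15 K.
T_C = 41 °C → 41 + 273.15 = 314.15 K.
No engine can exceed the Carnot limit: η_max = 1 − T_C/T_H = 1 − 314.15/2308.15 = 0.8639.
W_max = η_max · Q_H = 0.8639 × 90.8 = 78.4 kJ.

W_max ≈ 78.4 kJ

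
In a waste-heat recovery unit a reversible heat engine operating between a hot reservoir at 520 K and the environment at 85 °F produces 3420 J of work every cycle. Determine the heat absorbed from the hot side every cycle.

T_C = 85 °F → (85 − 32) × 5/9 = 29.44 °C = 302.59 K.
η_rev = 1 − T_C/T_H = 1 − 302.59/520.00 = 0.4181.
Q_H = W/η = 3420/0.4181 = 8180 J.

Q_H ≈ 8180 J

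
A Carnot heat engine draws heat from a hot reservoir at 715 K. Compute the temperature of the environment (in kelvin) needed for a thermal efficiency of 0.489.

From η = 1 − T_C/T_H, T_C = T_H·(1 − η) = 715.00 × (1 − 0.489) = 365.4 K.

T_C ≈ 365.4 K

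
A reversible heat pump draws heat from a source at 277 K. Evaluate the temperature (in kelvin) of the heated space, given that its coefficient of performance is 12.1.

T_H ≈ 302 K

COP_HP = T_H/(T_H − T_C) ⇒ T_H = T_C·COP_HP/(COP_HP − 1) = 277.00 × 12.1/(12.1 − 1) = 302 K.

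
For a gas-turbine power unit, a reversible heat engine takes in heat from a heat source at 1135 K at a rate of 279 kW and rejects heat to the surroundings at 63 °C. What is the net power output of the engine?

Ẇ ≈ 196.4 kW

T_C = 63 °C → 63 + 273.15 = 336.15 K.
η_rev = 1 − T_C/T_H = 1 − 336.15/1135.00 = 0.7038.
W = η·Q_H = 0.7038 × 279 = 196.4 kW.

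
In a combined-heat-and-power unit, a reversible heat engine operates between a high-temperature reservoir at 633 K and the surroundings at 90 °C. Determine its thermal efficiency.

η ≈ 0.426

T_C = 90 °C → 90 + 273.15 = 363.15 K.
η_rev = 1 − T_C/T_H = 1 − 363.15/633.00 = 0.426.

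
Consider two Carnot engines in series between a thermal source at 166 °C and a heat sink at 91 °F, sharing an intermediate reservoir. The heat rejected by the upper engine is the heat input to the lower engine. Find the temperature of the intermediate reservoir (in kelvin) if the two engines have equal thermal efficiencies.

T_m ≈ 367 K

T_H = 166 °C → 166 + 273.15 = 439.15 K.
T_C = 91 °F → (91 − 32) × 5/9 = 32.78 °C = 305.93 K.
Equal efficiencies require 1 − T_m/T_H = 1 − T_C/T_m, i.e. T_m/T_H = T_C/T_m, so T_m = √(T_H·T_C) = √(439.15 × 305.93) = 367 K.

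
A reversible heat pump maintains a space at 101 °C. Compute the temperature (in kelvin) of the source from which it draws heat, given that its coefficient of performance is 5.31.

T_H = 101 °C → 101 + 273.15 = 374.15 K.
COP_HP = T_H/(T_H − T_C) ⇒ T_C = T_H·(COP_HP − 1)/COP_HP = 374.15 × (5.31 − 1)/5.31 = 304 K.

T_C ≈ 304 K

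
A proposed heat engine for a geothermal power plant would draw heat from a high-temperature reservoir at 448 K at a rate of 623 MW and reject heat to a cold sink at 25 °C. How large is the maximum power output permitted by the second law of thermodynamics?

T_C = 25 °C → 25 + 273.15 = 298.15 K.
No engine can exceed the Carnot limit: η_max = 1 − T_C/T_H = 1 − 298.15/448.00 = 0.3345.
W_max = η_max · Q_H = 0.3345 × 623 = 208 MW.

Ẇ_max ≈ 208 MW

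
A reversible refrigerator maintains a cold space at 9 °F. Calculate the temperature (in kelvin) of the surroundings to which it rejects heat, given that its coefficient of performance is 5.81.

T_H ≈ 305 K

T_C = 9 °F → (9 − 32) × 5/9 = -12.78 °C = 260.37 K.
COP_R = T_C/(T_H − T_C) ⇒ T_H = T_C·(1 + 1/COP_R) = 260.37 × (1 + 1/5.81) = 305 K.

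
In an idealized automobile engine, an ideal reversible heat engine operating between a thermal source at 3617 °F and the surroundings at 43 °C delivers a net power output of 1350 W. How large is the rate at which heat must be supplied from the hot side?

Q̇_H ≈ 1570 W

T_H = 3617 °F → (3617 − 32) × 5/9 = 1991.67 °C = 2264.82 K.
T_C = 43 °C → 43 + 273.15 = 316.15 K.
Carnot efficiency: η = 1 − T_C/T_H = 1 − 316.15/2264.82 = 0.8604.
Q_H = W/η = 1350/0.8604 = 1570 W.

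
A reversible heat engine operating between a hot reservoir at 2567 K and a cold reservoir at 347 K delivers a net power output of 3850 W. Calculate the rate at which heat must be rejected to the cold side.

Carnot efficiency: η = 1 − T_C/T_H = 1 − 347.00/2567.00 = 0.8648.
Since Q_C/Q_H = T_C/T_H and Q_H = W/η, Q_C = W·T_C/(T_H − T_C) = 3850 × 347.00/2220.00 = 602 W.

Q̇_C ≈ 602 W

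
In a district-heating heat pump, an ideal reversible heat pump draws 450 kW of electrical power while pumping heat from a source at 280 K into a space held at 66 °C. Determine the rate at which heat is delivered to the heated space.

Q̇_H ≈ 2580 kW

T_H = 66 °C → 66 + 273.15 = 339.15 K.
The Carnot heat-pump COP is COP_HP = T_H/(T_H − T_C) = 339.15/59.15 = 5.7337.
Q_H = COP_HP · W = 5.7337 × 450 = 2580 kW.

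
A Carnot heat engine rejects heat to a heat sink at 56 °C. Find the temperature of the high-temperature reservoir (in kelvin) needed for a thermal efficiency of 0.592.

T_C = 56 °C → 56 + 273.15 = 329.15 K.
From η = 1 − T_C/T_H, solving for T_H gives T_H = T_C/(1 − η) = 329.15/(1 − 0.592) = 806.7 K.

T_H ≈ 806.7 K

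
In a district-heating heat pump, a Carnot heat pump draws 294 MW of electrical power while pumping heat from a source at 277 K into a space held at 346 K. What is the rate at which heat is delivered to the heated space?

Q̇_H ≈ 1474 MW

For a reversible heat pump, COP_HP = T_H/(T_H − T_C) = 346.00/69.00 = 5.0145.
Q_H = COP_HP · W = 5.0145 × 294 = 1474 MW.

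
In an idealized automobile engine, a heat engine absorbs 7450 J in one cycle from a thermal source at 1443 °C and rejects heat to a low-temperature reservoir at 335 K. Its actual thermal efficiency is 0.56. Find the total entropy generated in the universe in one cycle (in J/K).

ΔS_univ ≈ 5.44 J/K

T_H = 1443 °C → 1443 + 273.15 = 1716.15 K.
W = η·Q_H = 0.56 × 7450 = 4172 J, so Q_C = Q_H − W = 3278 J.
Entropy balance on the reservoirs: −Q_H/T_H = -4.341 J/K, +Q_C/T_C = 9.785 J/K.
ΔS_univ = −Q_H/T_H + Q_C/T_C = 5.44 J/K (> 0, since η = 0.56 < η_Carnot = 0.805).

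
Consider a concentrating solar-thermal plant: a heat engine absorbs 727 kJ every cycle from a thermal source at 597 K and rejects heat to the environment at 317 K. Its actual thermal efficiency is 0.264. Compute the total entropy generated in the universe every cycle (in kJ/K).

W = η·Q_H = 0.264 × 727 = 191.9 kJ, so Q_C = Q_H − W = 535.1 kJ.
The hot reservoir loses entropy Q_H/T_H = 727/597.00 = 1.218 kJ/K; the cold reservoir gains Q_C/T_C = 535.1/317.00 = 1.688 kJ/K.
ΔS_univ = −Q_H/T_H + Q_C/T_C = 0.4702 kJ/K (> 0, since η = 0.264 < η_Carnot = 0.469).

ΔS_univ ≈ 0.4702 kJ/K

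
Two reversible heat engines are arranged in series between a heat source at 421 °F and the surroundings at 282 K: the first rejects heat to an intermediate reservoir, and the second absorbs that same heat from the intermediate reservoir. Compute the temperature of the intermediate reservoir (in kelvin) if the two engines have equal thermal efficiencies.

T_H = 421 °F → (421 − 32) × 5/9 = 216.11 °C = 489.26 K.
Equal efficiencies require 1 − T_m/T_H = 1 − T_C/T_m, i.e. T_m/T_H = T_C/T_m, so T_m = √(T_H·T_C) = √(489.26 × 282.00) = 371 K.

T_m ≈ 371 K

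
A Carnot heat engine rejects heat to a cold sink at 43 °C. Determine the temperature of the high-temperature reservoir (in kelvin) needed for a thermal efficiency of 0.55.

T_H ≈ 703 K

T_C = 43 °C → 43 + 273.15 = 316.15 K.
From η = 1 − T_C/T_H, solving for T_H gives T_H = T_C/(1 − η) = 316.15/(1 − 0.55) = 703 K.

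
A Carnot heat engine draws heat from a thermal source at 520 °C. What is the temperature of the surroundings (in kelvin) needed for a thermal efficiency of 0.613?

T_C ≈ 307 K

T_H = 520 °C → 520 + 273.15 = 793.15 K.
From η = 1 − T_C/T_H, T_C = T_H·(1 − η) = 793.15 × (1 − 0.613) = 307 K.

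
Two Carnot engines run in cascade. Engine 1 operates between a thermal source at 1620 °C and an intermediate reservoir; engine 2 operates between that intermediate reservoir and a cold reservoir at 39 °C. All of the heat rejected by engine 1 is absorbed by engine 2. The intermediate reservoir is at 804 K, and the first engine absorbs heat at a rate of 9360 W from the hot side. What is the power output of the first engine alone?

T_H = 1620 °C → 1620 + 273.15 = 1893.15 K.
T_C = 39 °C → 39 + 273.15 = 312.15 K.
First-stage efficiency η₁ = 1 − T_m/T_H = 1 − 804.00/1893.15 = 0.5753.
W₁ = η₁·Q_H = 0.5753 × 9360 = 5380 W.

Ẇ₁ ≈ 5380 W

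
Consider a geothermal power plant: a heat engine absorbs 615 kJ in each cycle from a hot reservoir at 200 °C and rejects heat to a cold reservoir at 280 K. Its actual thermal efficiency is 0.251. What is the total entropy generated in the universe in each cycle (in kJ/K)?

ΔS_univ ≈ 0.345 kJ/K

T_H = 200 °C → 200 + 273.15 = 473.15 K.
W = η·Q_H = 0.251 × 615 = 154.4 kJ, so Q_C = Q_H − W = 460.6 kJ.
The hot reservoir loses entropy Q_H/T_H = 615/473.15 = 1.300 kJ/K; the cold reservoir gains Q_C/T_C = 460.6/280.00 = 1.645 kJ/K.
ΔS_univ = −Q_H/T_H + Q_C/T_C = 0.345 kJ/K (> 0, since η = 0.251 < η_Carnot = 0.408).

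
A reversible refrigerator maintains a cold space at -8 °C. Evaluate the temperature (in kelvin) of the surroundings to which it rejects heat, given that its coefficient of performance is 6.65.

T_H ≈ 305 K

T_C = -8 °C → -8 + 273.15 = 265.15 K.
COP_R = T_C/(T_H − T_C) ⇒ T_H = T_C·(1 + 1/COP_R) = 265.15 × (1 + 1/6.65) = 305 K.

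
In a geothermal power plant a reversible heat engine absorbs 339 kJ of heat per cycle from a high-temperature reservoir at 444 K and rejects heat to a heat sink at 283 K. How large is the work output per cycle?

η_rev = 1 − T_C/T_H = 1 − 283.00/444.00 = 0.3626.
W = η·Q_H = 0.3626 × 339 = 123 kJ.

W ≈ 123 kJ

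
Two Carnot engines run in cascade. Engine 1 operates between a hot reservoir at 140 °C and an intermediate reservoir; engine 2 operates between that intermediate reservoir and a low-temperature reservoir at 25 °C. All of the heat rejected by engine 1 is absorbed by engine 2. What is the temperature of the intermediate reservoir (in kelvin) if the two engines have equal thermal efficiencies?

T_H = 140 °C → 140 + 273.15 = 413.15 K.
T_C = 25 °C → 25 + 273.15 = 298.15 K.
Equal efficiencies require 1 − T_m/T_H = 1 − T_C/T_m, i.e. T_m/T_H = T_C/T_m, so T_m = √(T_H·T_C) = √(413.15 × 298.15) = 351.0 K.

T_m ≈ 351.0 K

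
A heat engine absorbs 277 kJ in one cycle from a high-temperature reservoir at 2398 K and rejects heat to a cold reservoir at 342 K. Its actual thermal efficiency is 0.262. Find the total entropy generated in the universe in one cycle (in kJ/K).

W = η·Q_H = 0.262 × 277 = 72.57 kJ, so Q_C = Q_H − W = 204.4 kJ.
Reservoir entropy changes: ΔS_H = −Q_H/T_H = −277/2398.00 = -0.1155 kJ/K and ΔS_C = +Q_C/T_C = 204.4/342.00 = 0.5977 kJ/K.
ΔS_univ = −Q_H/T_H + Q_C/T_C = 0.4822 kJ/K (> 0, since η = 0.262 < η_Carnot = 0.857).

ΔS_univ ≈ 0.4822 kJ/K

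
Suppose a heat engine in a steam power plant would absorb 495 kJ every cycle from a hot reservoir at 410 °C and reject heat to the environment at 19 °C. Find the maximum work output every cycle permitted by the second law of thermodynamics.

T_H = 410 °C → 410 + 273.15 = 683.15 K.
T_C = 19 °C → 19 + 273.15 = 292.15 K.
No engine can exceed the Carnot limit: η_max = 1 − T_C/T_H = 1 − 292.15/683.15 = 0.5723.
W_max = η_max · Q_H = 0.5723 × 495 = 283 kJ.

W_max ≈ 283 kJ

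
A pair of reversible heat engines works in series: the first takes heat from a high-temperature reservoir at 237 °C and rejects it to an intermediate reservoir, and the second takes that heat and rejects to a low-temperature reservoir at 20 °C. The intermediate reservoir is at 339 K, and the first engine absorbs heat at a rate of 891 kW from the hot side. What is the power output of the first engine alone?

Ẇ₁ ≈ 299 kW

T_H = 237 °C → 237 + 273.15 = 510.15 K.
T_C = 20 °C → 20 + 273.15 = 293.15 K.
First-stage efficiency η₁ = 1 − T_m/T_H = 1 − 339.00/510.15 = 0.3355.
W₁ = η₁·Q_H = 0.3355 × 891 = 299 kW.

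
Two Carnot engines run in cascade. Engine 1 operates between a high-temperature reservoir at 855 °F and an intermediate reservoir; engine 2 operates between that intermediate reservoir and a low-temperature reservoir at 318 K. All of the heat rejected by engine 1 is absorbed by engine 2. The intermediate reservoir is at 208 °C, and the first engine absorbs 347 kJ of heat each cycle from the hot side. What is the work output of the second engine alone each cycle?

W₂ ≈ 77.5 kJ

T_H = 855 °F → (855 − 32) × 5/9 = 457.22 °C = 730.37 K.
T_m = 208 °C → 208 + 273.15 = 481.15 K.
Heat entering the second stage: Q_m = Q_H·(T_m/T_H) = 347 × 481.15/730.37 = 229 kJ.
Second-stage efficiency η₂ = 1 − T_C/T_m = 1 − 318.00/481.15 = 0.3391, so W₂ = η₂·Q_m = 77.5 kJ.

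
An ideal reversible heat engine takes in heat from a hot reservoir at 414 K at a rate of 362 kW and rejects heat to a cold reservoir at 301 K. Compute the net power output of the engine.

Ẇ ≈ 98.81 kW

The Carnot efficiency is η = 1 − T_C/T_H = 1 − 301.00/414.00 = 0.2729.
W = η·Q_H = 0.2729 × 362 = 98.81 kW.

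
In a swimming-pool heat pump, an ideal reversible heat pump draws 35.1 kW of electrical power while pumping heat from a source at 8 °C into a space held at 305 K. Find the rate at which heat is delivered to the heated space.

Q̇_H ≈ 449 kW

T_C = 8 °C → 8 + 273.15 = 281.15 K.
COP_HP = T_H/(T_H − T_C) = 305.00/23.85 = 12.7883.
Q_H = COP_HP · W = 12.7883 × 35.1 = 449 kW.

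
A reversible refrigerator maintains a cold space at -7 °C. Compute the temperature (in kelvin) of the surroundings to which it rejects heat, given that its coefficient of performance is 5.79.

T_H ≈ 312 K

T_C = -7 °C → -7 + 273.15 = 266.15 K.
COP_R = T_C/(T_H − T_C) ⇒ T_H = T_C·(1 + 1/COP_R) = 266.15 × (1 + 1/5.79) = 312 K.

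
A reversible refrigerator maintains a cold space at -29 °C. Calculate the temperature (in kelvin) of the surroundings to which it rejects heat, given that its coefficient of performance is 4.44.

T_H ≈ 299.1 K

T_C = -29 °C → -29 + 273.15 = 244.15 K.
COP_R = T_C/(T_H − T_C) ⇒ T_H = T_C·(1 + 1/COP_R) = 244.15 × (1 + 1/4.44) = 299.1 K.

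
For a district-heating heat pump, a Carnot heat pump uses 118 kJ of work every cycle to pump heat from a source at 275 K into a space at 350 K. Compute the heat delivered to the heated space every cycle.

Reversible heating COP: COP_HP = T_H/(T_H − T_C) = 350.00/75.00 = 4.6667.
Q_H = COP_HP · W = 4.6667 × 118 = 551 kJ.

Q_H ≈ 551 kJ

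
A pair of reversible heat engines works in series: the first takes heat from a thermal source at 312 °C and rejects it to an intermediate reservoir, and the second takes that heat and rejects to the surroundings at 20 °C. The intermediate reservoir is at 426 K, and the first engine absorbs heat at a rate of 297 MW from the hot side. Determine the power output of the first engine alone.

T_H = 312 °C → 312 + 273.15 = 585.15 K.
T_C = 20 °C → 20 + 273.15 = 293.15 K.
First-stage efficiency η₁ = 1 − T_m/T_H = 1 − 426.00/585.15 = 0.2720.
W₁ = η₁·Q_H = 0.2720 × 297 = 80.8 MW.

Ẇ₁ ≈ 80.8 MW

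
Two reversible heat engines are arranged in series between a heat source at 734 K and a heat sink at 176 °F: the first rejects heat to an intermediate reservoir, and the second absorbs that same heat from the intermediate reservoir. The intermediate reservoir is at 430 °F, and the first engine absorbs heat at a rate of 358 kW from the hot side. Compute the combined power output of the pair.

T_C = 176 °F → (176 − 32) × 5/9 = 80.00 °C = 353.15 K.
Two reversible stages in series are equivalent to a single Carnot engine between T_H and T_C, so η_total = 1 − T_C/T_H = 1 − 353.15/734.00 = 0.5189.
W_total = η_total · Q_H = 0.5189 × 358 = 186 kW.

Ẇ_total ≈ 186 kW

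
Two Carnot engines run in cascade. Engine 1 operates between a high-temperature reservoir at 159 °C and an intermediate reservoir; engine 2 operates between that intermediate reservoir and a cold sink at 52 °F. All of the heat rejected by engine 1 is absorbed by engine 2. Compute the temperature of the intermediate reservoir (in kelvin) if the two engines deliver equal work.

T_H = 159 °C → 159 + 273.15 = 432.15 K.
T_C = 52 °F → (52 − 32) × 5/9 = 11.11 °C = 284.26 K.
For reversible stages Q_m = Q_H·(T_m/T_H). Setting W₁ = Q_H(1 − T_m/T_H) equal to W₂ = Q_m(1 − T_C/T_m) = Q_H·(T_m − T_C)/T_H gives T_H − T_m = T_m − T_C, so T_m = (T_H + T_C)/2 = (432.15 + 284.26)/2 = 358 K.

T_m ≈ 358 K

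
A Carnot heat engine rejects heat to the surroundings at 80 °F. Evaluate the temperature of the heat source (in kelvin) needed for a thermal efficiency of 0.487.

T_C = 80 °F → (80 − 32) × 5/9 = 26.67 °C = 299.82 K.
From η = 1 − T_C/T_H, solving for T_H gives T_H = T_C/(1 − η) = 299.82/(1 − 0.487) = 584.4 K.

T_H ≈ 584.4 K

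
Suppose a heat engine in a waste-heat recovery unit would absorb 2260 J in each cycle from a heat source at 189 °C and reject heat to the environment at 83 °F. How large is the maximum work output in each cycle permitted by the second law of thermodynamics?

W_max ≈ 786 J

T_H = 189 °C → 189 + 273.15 = 462.15 K.
T_C = 83 °F → (83 − 32) × 5/9 = 28.33 °C = 301.48 K.
By the Carnot theorem, η_max = 1 − T_C/T_H = 1 − 301.48/462.15 = 0.3477.
W_max = η_max · Q_H = 0.3477 × 2260 = 786 J.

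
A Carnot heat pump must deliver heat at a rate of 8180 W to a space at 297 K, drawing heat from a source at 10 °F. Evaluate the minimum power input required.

Ẇ_in ≈ 994 W

T_C = 10 °F → (10 − 32) × 5/9 = -12.22 °C = 260.93 K.
Reversible heating COP: COP_HP = T_H/(T_H − T_C) = 297.00/36.07 = 8.2335.
W = Q_H/COP_HP = 8180/8.2335 = 994 W.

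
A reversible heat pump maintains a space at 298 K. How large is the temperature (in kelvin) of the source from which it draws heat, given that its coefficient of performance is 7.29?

COP_HP = T_H/(T_H − T_C) ⇒ T_C = T_H·(COP_HP − 1)/COP_HP = 298.00 × (7.29 − 1)/7.29 = 257 K.

T_C ≈ 257 K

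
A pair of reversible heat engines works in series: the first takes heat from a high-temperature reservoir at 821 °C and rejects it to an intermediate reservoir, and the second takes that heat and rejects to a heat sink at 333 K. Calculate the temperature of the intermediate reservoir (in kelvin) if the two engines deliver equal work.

T_m ≈ 713.6 K

T_H = 821 °C → 821 + 273.15 = 1094.15 K.
For reversible stages Q_m = Q_H·(T_m/T_H). Setting W₁ = Q_H(1 − T_m/T_H) equal to W₂ = Q_m(1 − T_C/T_m) = Q_H·(T_m − T_C)/T_H gives T_H − T_m = T_m − T_C, so T_m = (T_H + T_C)/2 = (1094.15 + 333.00)/2 = 713.6 K.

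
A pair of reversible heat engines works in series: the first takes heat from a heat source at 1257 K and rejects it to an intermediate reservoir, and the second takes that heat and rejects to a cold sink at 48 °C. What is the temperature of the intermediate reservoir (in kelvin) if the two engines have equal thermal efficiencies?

T_m ≈ 635 K

T_C = 48 °C → 48 + 273.15 = 321.15 K.
Equal efficiencies require 1 − T_m/T_H = 1 − T_C/T_m, i.e. T_m/T_H = T_C/T_m, so T_m = √(T_H·T_C) = √(1257.00 × 321.15) = 635 K.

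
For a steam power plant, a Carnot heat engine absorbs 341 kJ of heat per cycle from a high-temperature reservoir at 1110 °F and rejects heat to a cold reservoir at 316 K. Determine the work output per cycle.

T_H = 1110 °F → (1110 − 32) × 5/9 = 598.89 °C = 872.04 K.
Carnot efficiency: η = 1 − T_C/T_H = 1 − 316.00/872.04 = 0.6376.
W = η·Q_H = 0.6376 × 341 = 217 kJ.

W ≈ 217 kJ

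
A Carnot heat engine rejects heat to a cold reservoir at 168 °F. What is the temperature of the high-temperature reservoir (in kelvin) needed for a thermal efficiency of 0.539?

T_H ≈ 756 K

T_C = 168 °F → (168 − 32) × 5/9 = 75.56 °C = 348.71 K.
From η = 1 − T_C/T_H, solving for T_H gives T_H = T_C/(1 − η) = 348.71/(1 − 0.539) = 756 K.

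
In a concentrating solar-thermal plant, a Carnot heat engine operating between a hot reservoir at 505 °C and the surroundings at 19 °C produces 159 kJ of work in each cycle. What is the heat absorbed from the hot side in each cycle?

T_H = 505 °C → 505 + 273.15 = 778.15 K.
T_C = 19 °C → 19 + 273.15 = 292.15 K.
Since the cycle is reversible, η = 1 − T_C/T_H = 1 − 292.15/778.15 = 0.6246.
Q_H = W/η = 159/0.6246 = 255 kJ.

Q_H ≈ 255 kJ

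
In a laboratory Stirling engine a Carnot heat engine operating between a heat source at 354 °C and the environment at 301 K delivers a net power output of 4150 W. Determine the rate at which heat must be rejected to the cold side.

Q̇_C ≈ 3830 W

T_H = 354 °C → 354 + 273.15 = 627.15 K.
Carnot efficiency: η = 1 − T_C/T_H = 1 − 301.00/627.15 = 0.5201.
Since Q_C/Q_H = T_C/T_H and Q_H = W/η, Q_C = W·T_C/(T_H − T_C) = 4150 × 301.00/326.15 = 3830 W.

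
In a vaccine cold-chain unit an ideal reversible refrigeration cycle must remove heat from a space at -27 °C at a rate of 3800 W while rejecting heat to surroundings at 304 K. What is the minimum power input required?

Ẇ_in ≈ 893 W

T_C = -27 °C → -27 + 273.15 = 246.15 K.
COP_R = T_C/(T_H − T_C) = 246.15/57.85 = 4.2550.
W = Q_C/COP_R = 3800/4.2550 = 893 W.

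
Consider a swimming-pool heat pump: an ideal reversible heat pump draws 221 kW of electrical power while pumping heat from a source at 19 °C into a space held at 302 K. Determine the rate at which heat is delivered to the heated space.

Q̇_H ≈ 6776 kW

T_C = 19 °C → 19 + 273.15 = 292.15 K.
Reversible heating COP: COP_HP = T_H/(T_H − T_C) = 302.00/9.85 = 30.6599.
Q_H = COP_HP · W = 30.6599 × 221 = 6776 kW.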